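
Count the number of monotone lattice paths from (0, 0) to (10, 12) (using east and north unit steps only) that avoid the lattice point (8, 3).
Number of paths = 637571

Total paths from (0, 0) to (10, 12): C(22, 10) = 646646. Paths through (8, 3): (paths (0, 0) → (8, 3)) × (paths (8, 3) → (10, 12)) = C(11, 8) · C(11, 2) = 165 · 55 = 9075. Avoidance count = 646646 − 9075 = 637571.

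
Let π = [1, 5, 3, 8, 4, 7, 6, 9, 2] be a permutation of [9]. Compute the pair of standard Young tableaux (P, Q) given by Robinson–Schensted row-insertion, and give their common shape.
P = [1, 2, 4, 6, 9] / [3, 7] / [5] / [8];  Q = [1, 2, 4, 6, 8] / [3, 5] / [7] / [9];  common shape = (5, 2, 1, 1)

Row-insert the values π_1, π_2, … into P one at a time, bumping the leftmost entry strictly greater than the inserted value down to the next row. The recording tableau Q records, in position (i, j), the step at which that cell was added to P.
  Insert 1 (step 1): P = [1];  Q = [1]
  Insert 5 (step 2): P = [1, 5];  Q = [1, 2]
  Insert 3 (step 3): P = [1, 3] / [5];  Q = [1, 2] / [3]
  Insert 8 (step 4): P = [1, 3, 8] / [5];  Q = [1, 2, 4] / [3]
  Insert 4 (step 5): P = [1, 3, 4] / [5, 8];  Q = [1, 2, 4] / [3, 5]
  Insert 7 (step 6): P = [1, 3, 4, 7] / [5, 8];  Q = [1, 2, 4, 6] / [3, 5]
  Insert 6 (step 7): P = [1, 3, 4, 6] / [5, 7] / [8];  Q = [1, 2, 4, 6] / [3, 5] / [7]
  Insert 9 (step 8): P = [1, 3, 4, 6, 9] / [5, 7] / [8];  Q = [1, 2, 4, 6, 8] / [3, 5] / [7]
  Insert 2 (step 9): P = [1, 2, 4, 6, 9] / [3, 7] / [5] / [8];  Q = [1, 2, 4, 6, 8] / [3, 5] / [7] / [9]
Final shape: (5, 2, 1, 1).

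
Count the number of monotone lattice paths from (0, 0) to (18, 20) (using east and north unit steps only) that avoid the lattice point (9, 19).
Number of paths = 33508931610

Total paths from (0, 0) to (18, 20): C(38, 18) = 33578000610. Paths through (9, 19): (paths (0, 0) → (9, 19)) × (paths (9, 19) → (18, 20)) = C(28, 9) · C(10, 9) = 6906900 · 10 = 69069000. Avoidance count = 33578000610 − 69069000 = 33508931610.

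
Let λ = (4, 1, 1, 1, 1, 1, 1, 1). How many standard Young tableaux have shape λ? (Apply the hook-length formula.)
# SYT of shape (4, 1, 1, 1, 1, 1, 1, 1) = 120

Hook-length formula: f^λ = n! / Π hook(c), product over all cells c of the Young diagram. For λ = (4, 1, 1, 1, 1, 1, 1, 1), n = 11 boxes. Hook lengths by row (left-to-right, top-to-bottom): [11, 3, 2, 1]; [7]; [6]; [5]; [4]; [3]; [2]; [1]. Product of hooks = 332640. So f^λ = 11! / 332640 = 39916800 / 332640 = 120.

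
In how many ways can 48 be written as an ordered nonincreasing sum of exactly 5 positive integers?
p(48, 5 parts) = 2233

Partitions of n into exactly k parts are in bijection with partitions of n − k into at most k parts (subtract 1 from each part). So p(48, exactly 5) = p(43, parts ≤ 5). Computing via the recurrence p(m, j) = p(m, j−1) + p(m−j, j) gives 2233.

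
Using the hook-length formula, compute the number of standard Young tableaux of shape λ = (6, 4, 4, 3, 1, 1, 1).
# SYT of shape (6, 4, 4, 3, 1, 1, 1) = 145495350

Hook-length formula: f^λ = n! / Π hook(c), product over all cells c of the Young diagram. For λ = (6, 4, 4, 3, 1, 1, 1), n = 20 boxes. Hook lengths by row (left-to-right, top-to-bottom): [12, 8, 7, 5, 2, 1]; [9, 5, 4, 2]; [8, 4, 3, 1]; [6, 2, 1]; [3]; [2]; [1]. Product of hooks = 16721510400. So f^λ = 20! / 16721510400 = 2432902008176640000 / 16721510400 = 145495350.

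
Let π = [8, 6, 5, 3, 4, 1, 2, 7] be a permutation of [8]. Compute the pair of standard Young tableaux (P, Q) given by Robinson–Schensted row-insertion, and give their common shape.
P = [1, 2, 7] / [3, 4] / [5] / [6] / [8];  Q = [1, 5, 8] / [2, 7] / [3] / [4] / [6];  common shape = (3, 2, 1, 1, 1)

Row-insert the values π_1, π_2, … into P one at a time, bumping the leftmost entry strictly greater than the inserted value down to the next row. The recording tableau Q records, in position (i, j), the step at which that cell was added to P.
  Insert 8 (step 1): P = [8];  Q = [1]
  Insert 6 (step 2): P = [6] / [8];  Q = [1] / [2]
  Insert 5 (step 3): P = [5] / [6] / [8];  Q = [1] / [2] / [3]
  Insert 3 (step 4): P = [3] / [5] / [6] / [8];  Q = [1] / [2] / [3] / [4]
  Insert 4 (step 5): P = [3, 4] / [5] / [6] / [8];  Q = [1, 5] / [2] / [3] / [4]
  Insert 1 (step 6): P = [1, 4] / [3] / [5] / [6] / [8];  Q = [1, 5] / [2] / [3] / [4] / [6]
  Insert 2 (step 7): P = [1, 2] / [3, 4] / [5] / [6] / [8];  Q = [1, 5] / [2, 7] / [3] / [4] / [6]
  Insert 7 (step 8): P = [1, 2, 7] / [3, 4] / [5] / [6] / [8];  Q = [1, 5, 8] / [2, 7] / [3] / [4] / [6]
Final shape: (3, 2, 1, 1, 1).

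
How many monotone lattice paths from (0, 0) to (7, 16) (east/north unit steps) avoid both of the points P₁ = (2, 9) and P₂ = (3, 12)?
Number of paths = 185147

Inclusion–exclusion. Total paths: C(23, 7) = 245157. Through P₁: C(11, 2)·C(12, 5) = 43560. Through P₂: C(15, 3)·C(8, 4) = 31850. Since P₁ is strictly southwest of P₂, a monotone path through both must visit P₁ then P₂; paths through both = C(11, 2)·C(4, 1)·C(8, 4) = 15400. Avoid both = 245157 − 43560 − 31850 + 15400 = 185147.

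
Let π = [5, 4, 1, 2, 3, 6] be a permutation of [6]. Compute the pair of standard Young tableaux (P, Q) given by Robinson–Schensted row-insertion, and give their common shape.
P = [1, 2, 3, 6] / [4] / [5];  Q = [1, 4, 5, 6] / [2] / [3];  common shape = (4, 1, 1)

Row-insert the values π_1, π_2, … into P one at a time, bumping the leftmost entry strictly greater than the inserted value down to the next row. The recording tableau Q records, in position (i, j), the step at which that cell was added to P.
  Insert 5 (step 1): P = [5];  Q = [1]
  Insert 4 (step 2): P = [4] / [5];  Q = [1] / [2]
  Insert 1 (step 3): P = [1] / [4] / [5];  Q = [1] / [2] / [3]
  Insert 2 (step 4): P = [1, 2] / [4] / [5];  Q = [1, 4] / [2] / [3]
  Insert 3 (step 5): P = [1, 2, 3] / [4] / [5];  Q = [1, 4, 5] / [2] / [3]
  Insert 6 (step 6): P = [1, 2, 3, 6] / [4] / [5];  Q = [1, 4, 5, 6] / [2] / [3]
Final shape: (4, 1, 1).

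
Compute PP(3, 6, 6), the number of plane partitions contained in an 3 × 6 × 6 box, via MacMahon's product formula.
PP(3, 6, 6) = 24293412

Evaluate the triple product over i = 1..3, j = 1..6, k = 1..6. The factors are (2/1) · (3/2) · (4/3) · (5/4) · (6/5) · (7/6) · (3/2) · (4/3) · … (108 factors total). The numerators and denominators telescope so the product is an integer; carrying out the multiplication exactly gives PP(3, 6, 6) = 24293412.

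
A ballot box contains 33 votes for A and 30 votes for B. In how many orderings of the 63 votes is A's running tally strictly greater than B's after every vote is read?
Strict-lead orderings = 40989428837821289

Total orderings of the 63 votes with 33 for A: C(63, 33) = 860778005594247069. By the Bertrand ballot formula (Cycle Lemma / reflection principle), the number of orderings in which A is strictly ahead of B throughout is (p − q)/(p + q) · C(p + q, p) = (33 − 30)/(33 + 30) · 860778005594247069 = 40989428837821289.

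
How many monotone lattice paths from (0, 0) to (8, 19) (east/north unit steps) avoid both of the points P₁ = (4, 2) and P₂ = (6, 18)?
Number of paths = 1733397

Inclusion–exclusion. Total paths: C(27, 8) = 2220075. Through P₁: C(6, 4)·C(21, 4) = 89775. Through P₂: C(24, 6)·C(3, 2) = 403788. Since P₁ is strictly southwest of P₂, a monotone path through both must visit P₁ then P₂; paths through both = C(6, 4)·C(18, 2)·C(3, 2) = 6885. Avoid both = 2220075 − 89775 − 403788 + 6885 = 1733397.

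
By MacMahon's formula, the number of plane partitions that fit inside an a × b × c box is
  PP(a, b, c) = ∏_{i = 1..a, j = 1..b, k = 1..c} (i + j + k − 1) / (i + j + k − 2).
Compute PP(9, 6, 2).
PP(9, 6, 2) = 5725720

Evaluate the triple product over i = 1..9, j = 1..6, k = 1..2. The factors are (2/1) · (3/2) · (3/2) · (4/3) · (4/3) · (5/4) · (5/4) · (6/5) · … (108 factors total). The numerators and denominators telescope so the product is an integer; carrying out the multiplication exactly gives PP(9, 6, 2) = 5725720.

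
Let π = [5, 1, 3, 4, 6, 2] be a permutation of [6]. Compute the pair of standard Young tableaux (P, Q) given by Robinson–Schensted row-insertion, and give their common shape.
P = [1, 2, 4, 6] / [3] / [5];  Q = [1, 3, 4, 5] / [2] / [6];  common shape = (4, 1, 1)

Row-insert the values π_1, π_2, … into P one at a time, bumping the leftmost entry strictly greater than the inserted value down to the next row. The recording tableau Q records, in position (i, j), the step at which that cell was added to P.
  Insert 5 (step 1): P = [5];  Q = [1]
  Insert 1 (step 2): P = [1] / [5];  Q = [1] / [2]
  Insert 3 (step 3): P = [1, 3] / [5];  Q = [1, 3] / [2]
  Insert 4 (step 4): P = [1, 3, 4] / [5];  Q = [1, 3, 4] / [2]
  Insert 6 (step 5): P = [1, 3, 4, 6] / [5];  Q = [1, 3, 4, 5] / [2]
  Insert 2 (step 6): P = [1, 2, 4, 6] / [3] / [5];  Q = [1, 3, 4, 5] / [2] / [6]
Final shape: (4, 1, 1).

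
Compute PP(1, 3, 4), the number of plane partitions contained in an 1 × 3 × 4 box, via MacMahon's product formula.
PP(1, 3, 4) = 35

Evaluate the triple product over i = 1..1, j = 1..3, k = 1..4. The factors are (2/1) · (3/2) · (4/3) · (5/4) · (3/2) · (4/3) · (5/4) · (6/5) · … (12 factors total). The numerators and denominators telescope so the product is an integer; carrying out the multiplication exactly gives PP(1, 3, 4) = 35.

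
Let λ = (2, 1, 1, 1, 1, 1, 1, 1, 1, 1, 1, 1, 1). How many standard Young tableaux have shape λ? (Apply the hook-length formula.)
# SYT of shape (2, 1, 1, 1, 1, 1, 1, 1, 1, 1, 1, 1, 1) = 13

Hook-length formula: f^λ = n! / Π hook(c), product over all cells c of the Young diagram. For λ = (2, 1, 1, 1, 1, 1, 1, 1, 1, 1, 1, 1, 1), n = 14 boxes. Hook lengths by row (left-to-right, top-to-bottom): [14, 1]; [12]; [11]; [10]; [9]; [8]; [7]; [6]; [5]; [4]; [3]; [2]; [1]. Product of hooks = 6706022400. So f^λ = 14! / 6706022400 = 87178291200 / 6706022400 = 13.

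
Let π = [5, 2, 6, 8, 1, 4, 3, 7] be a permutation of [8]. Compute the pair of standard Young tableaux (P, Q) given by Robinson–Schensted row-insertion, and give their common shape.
P = [1, 3, 7] / [2, 4, 8] / [5, 6];  Q = [1, 3, 4] / [2, 6, 8] / [5, 7];  common shape = (3, 3, 2)

Row-insert the values π_1, π_2, … into P one at a time, bumping the leftmost entry strictly greater than the inserted value down to the next row. The recording tableau Q records, in position (i, j), the step at which that cell was added to P.
  Insert 5 (step 1): P = [5];  Q = [1]
  Insert 2 (step 2): P = [2] / [5];  Q = [1] / [2]
  Insert 6 (step 3): P = [2, 6] / [5];  Q = [1, 3] / [2]
  Insert 8 (step 4): P = [2, 6, 8] / [5];  Q = [1, 3, 4] / [2]
  Insert 1 (step 5): P = [1, 6, 8] / [2] / [5];  Q = [1, 3, 4] / [2] / [5]
  Insert 4 (step 6): P = [1, 4, 8] / [2, 6] / [5];  Q = [1, 3, 4] / [2, 6] / [5]
  Insert 3 (step 7): P = [1, 3, 8] / [2, 4] / [5, 6];  Q = [1, 3, 4] / [2, 6] / [5, 7]
  Insert 7 (step 8): P = [1, 3, 7] / [2, 4, 8] / [5, 6];  Q = [1, 3, 4] / [2, 6, 8] / [5, 7]
Final shape: (3, 3, 2).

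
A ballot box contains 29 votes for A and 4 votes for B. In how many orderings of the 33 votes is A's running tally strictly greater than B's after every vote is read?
Strict-lead orderings = 31000

Total orderings of the 33 votes with 29 for A: C(33, 29) = 40920. By the Bertrand ballot formula (Cycle Lemma / reflection principle), the number of orderings in which A is strictly ahead of B throughout is (p − q)/(p + q) · C(p + q, p) = (29 − 4)/(29 + 4) · 40920 = 31000.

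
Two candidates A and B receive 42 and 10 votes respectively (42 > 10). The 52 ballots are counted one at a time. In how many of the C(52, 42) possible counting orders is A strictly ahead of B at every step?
Strict-lead orderings = 9735399520

Total orderings of the 52 votes with 42 for A: C(52, 42) = 15820024220. By the Bertrand ballot formula (Cycle Lemma / reflection principle), the number of orderings in which A is strictly ahead of B throughout is (p − q)/(p + q) · C(p + q, p) = (42 − 10)/(42 + 10) · 15820024220 = 9735399520.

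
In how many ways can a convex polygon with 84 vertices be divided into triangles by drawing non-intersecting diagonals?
C_82 = 17526585015616776834735140517915655636396234280

These polygon triangulations are counted by the Catalan number C_n = (1/(n + 1)) · C(2n, n). For n = 82: C_82 = (1/83) · C(164, 82) = 1454706556296192477283016662986999417820887445240/83 = 17526585015616776834735140517915655636396234280.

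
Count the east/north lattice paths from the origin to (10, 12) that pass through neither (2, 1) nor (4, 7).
Number of paths = 306248

Inclusion–exclusion. Total paths: C(22, 10) = 646646. Through P₁: C(3, 2)·C(19, 8) = 226746. Through P₂: C(11, 4)·C(11, 6) = 152460. Since P₁ is strictly southwest of P₂, a monotone path through both must visit P₁ then P₂; paths through both = C(3, 2)·C(8, 2)·C(11, 6) = 38808. Avoid both = 646646 − 226746 − 152460 + 38808 = 306248.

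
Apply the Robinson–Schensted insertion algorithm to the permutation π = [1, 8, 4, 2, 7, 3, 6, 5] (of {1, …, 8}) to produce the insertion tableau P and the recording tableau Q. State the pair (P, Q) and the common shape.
P = [1, 2, 3, 5] / [4, 6] / [7] / [8];  Q = [1, 2, 5, 7] / [3, 6] / [4] / [8];  common shape = (4, 2, 1, 1)

Row-insert the values π_1, π_2, … into P one at a time, bumping the leftmost entry strictly greater than the inserted value down to the next row. The recording tableau Q records, in position (i, j), the step at which that cell was added to P.
  Insert 1 (step 1): P = [1];  Q = [1]
  Insert 8 (step 2): P = [1, 8];  Q = [1, 2]
  Insert 4 (step 3): P = [1, 4] / [8];  Q = [1, 2] / [3]
  Insert 2 (step 4): P = [1, 2] / [4] / [8];  Q = [1, 2] / [3] / [4]
  Insert 7 (step 5): P = [1, 2, 7] / [4] / [8];  Q = [1, 2, 5] / [3] / [4]
  Insert 3 (step 6): P = [1, 2, 3] / [4, 7] / [8];  Q = [1, 2, 5] / [3, 6] / [4]
  Insert 6 (step 7): P = [1, 2, 3, 6] / [4, 7] / [8];  Q = [1, 2, 5, 7] / [3, 6] / [4]
  Insert 5 (step 8): P = [1, 2, 3, 5] / [4, 6] / [7] / [8];  Q = [1, 2, 5, 7] / [3, 6] / [4] / [8]
Final shape: (4, 2, 1, 1).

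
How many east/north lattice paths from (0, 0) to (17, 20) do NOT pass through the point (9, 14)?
Number of paths = 13451347140

Total paths from (0, 0) to (17, 20): C(37, 17) = 15905368710. Paths through (9, 14): (paths (0, 0) → (9, 14)) × (paths (9, 14) → (17, 20)) = C(23, 9) · C(14, 8) = 817190 · 3003 = 2454021570. Avoidance count = 15905368710 − 2454021570 = 13451347140.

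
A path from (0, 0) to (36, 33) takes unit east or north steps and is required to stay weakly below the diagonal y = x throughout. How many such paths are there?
Number of paths = 5727227396045850968

By the reflection principle (André's argument), the number of monotone paths to (36, 33) with n ≤ m that never go above y = x is C(69, 36) − C(69, 37) = 52976853413424121454 − 47249626017378270486 = 5727227396045850968.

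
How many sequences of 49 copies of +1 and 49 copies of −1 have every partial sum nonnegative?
C_49 = 509552245179617138054608572

These ballot sequences are counted by the Catalan number C_n = (1/(n + 1)) · C(2n, n). For n = 49: C_49 = (1/50) · C(98, 49) = 25477612258980856902730428600/50 = 509552245179617138054608572.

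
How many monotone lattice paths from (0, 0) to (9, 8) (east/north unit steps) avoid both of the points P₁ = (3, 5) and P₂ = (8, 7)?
Number of paths = 9088

Inclusion–exclusion. Total paths: C(17, 9) = 24310. Through P₁: C(8, 3)·C(9, 6) = 4704. Through P₂: C(15, 8)·C(2, 1) = 12870. Since P₁ is strictly southwest of P₂, a monotone path through both must visit P₁ then P₂; paths through both = C(8, 3)·C(7, 5)·C(2, 1) = 2352. Avoid both = 24310 − 4704 − 12870 + 2352 = 9088.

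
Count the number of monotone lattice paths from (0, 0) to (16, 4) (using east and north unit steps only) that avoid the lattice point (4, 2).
Number of paths = 3480

Total paths from (0, 0) to (16, 4): C(20, 16) = 4845. Paths through (4, 2): (paths (0, 0) → (4, 2)) × (paths (4, 2) → (16, 4)) = C(6, 4) · C(14, 12) = 15 · 91 = 1365. Avoidance count = 4845 − 1365 = 3480.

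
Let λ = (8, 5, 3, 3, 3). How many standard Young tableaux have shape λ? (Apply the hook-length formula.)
# SYT of shape (8, 5, 3, 3, 3) = 814773960

Hook-length formula: f^λ = n! / Π hook(c), product over all cells c of the Young diagram. For λ = (8, 5, 3, 3, 3), n = 22 boxes. Hook lengths by row (left-to-right, top-to-bottom): [12, 11, 10, 6, 5, 3, 2, 1]; [8, 7, 6, 2, 1]; [5, 4, 3]; [4, 3, 2]; [3, 2, 1]. Product of hooks = 1379524608000. So f^λ = 22! / 1379524608000 = 1124000727777607680000 / 1379524608000 = 814773960.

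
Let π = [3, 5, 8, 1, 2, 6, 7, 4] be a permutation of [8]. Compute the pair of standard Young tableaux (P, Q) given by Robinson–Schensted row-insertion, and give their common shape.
P = [1, 2, 4, 7] / [3, 5, 6] / [8];  Q = [1, 2, 3, 7] / [4, 5, 6] / [8];  common shape = (4, 3, 1)

Row-insert the values π_1, π_2, … into P one at a time, bumping the leftmost entry strictly greater than the inserted value down to the next row. The recording tableau Q records, in position (i, j), the step at which that cell was added to P.
  Insert 3 (step 1): P = [3];  Q = [1]
  Insert 5 (step 2): P = [3, 5];  Q = [1, 2]
  Insert 8 (step 3): P = [3, 5, 8];  Q = [1, 2, 3]
  Insert 1 (step 4): P = [1, 5, 8] / [3];  Q = [1, 2, 3] / [4]
  Insert 2 (step 5): P = [1, 2, 8] / [3, 5];  Q = [1, 2, 3] / [4, 5]
  Insert 6 (step 6): P = [1, 2, 6] / [3, 5, 8];  Q = [1, 2, 3] / [4, 5, 6]
  Insert 7 (step 7): P = [1, 2, 6, 7] / [3, 5, 8];  Q = [1, 2, 3, 7] / [4, 5, 6]
  Insert 4 (step 8): P = [1, 2, 4, 7] / [3, 5, 6] / [8];  Q = [1, 2, 3, 7] / [4, 5, 6] / [8]
Final shape: (4, 3, 1).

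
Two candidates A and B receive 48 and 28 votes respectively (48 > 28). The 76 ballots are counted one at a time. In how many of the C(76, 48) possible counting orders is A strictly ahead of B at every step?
Strict-lead orderings = 131096805551297099500

Total orderings of the 76 votes with 48 for A: C(76, 48) = 498167861094928978100. By the Bertrand ballot formula (Cycle Lemma / reflection principle), the number of orderings in which A is strictly ahead of B throughout is (p − q)/(p + q) · C(p + q, p) = (48 − 28)/(48 + 28) · 498167861094928978100 = 131096805551297099500.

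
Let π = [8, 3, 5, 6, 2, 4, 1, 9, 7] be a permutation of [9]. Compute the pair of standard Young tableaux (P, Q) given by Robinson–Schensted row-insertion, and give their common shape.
P = [1, 4, 6, 7] / [2, 5, 9] / [3] / [8];  Q = [1, 3, 4, 8] / [2, 6, 9] / [5] / [7];  common shape = (4, 3, 1, 1)

Row-insert the values π_1, π_2, … into P one at a time, bumping the leftmost entry strictly greater than the inserted value down to the next row. The recording tableau Q records, in position (i, j), the step at which that cell was added to P.
  Insert 8 (step 1): P = [8];  Q = [1]
  Insert 3 (step 2): P = [3] / [8];  Q = [1] / [2]
  Insert 5 (step 3): P = [3, 5] / [8];  Q = [1, 3] / [2]
  Insert 6 (step 4): P = [3, 5, 6] / [8];  Q = [1, 3, 4] / [2]
  Insert 2 (step 5): P = [2, 5, 6] / [3] / [8];  Q = [1, 3, 4] / [2] / [5]
  Insert 4 (step 6): P = [2, 4, 6] / [3, 5] / [8];  Q = [1, 3, 4] / [2, 6] / [5]
  Insert 1 (step 7): P = [1, 4, 6] / [2, 5] / [3] / [8];  Q = [1, 3, 4] / [2, 6] / [5] / [7]
  Insert 9 (step 8): P = [1, 4, 6, 9] / [2, 5] / [3] / [8];  Q = [1, 3, 4, 8] / [2, 6] / [5] / [7]
  Insert 7 (step 9): P = [1, 4, 6, 7] / [2, 5, 9] / [3] / [8];  Q = [1, 3, 4, 8] / [2, 6, 9] / [5] / [7]
Final shape: (4, 3, 1, 1).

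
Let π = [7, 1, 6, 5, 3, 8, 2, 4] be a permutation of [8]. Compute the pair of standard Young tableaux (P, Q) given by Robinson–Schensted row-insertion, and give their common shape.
P = [1, 2, 4] / [3, 8] / [5] / [6] / [7];  Q = [1, 3, 6] / [2, 8] / [4] / [5] / [7];  common shape = (3, 2, 1, 1, 1)

Row-insert the values π_1, π_2, … into P one at a time, bumping the leftmost entry strictly greater than the inserted value down to the next row. The recording tableau Q records, in position (i, j), the step at which that cell was added to P.
  Insert 7 (step 1): P = [7];  Q = [1]
  Insert 1 (step 2): P = [1] / [7];  Q = [1] / [2]
  Insert 6 (step 3): P = [1, 6] / [7];  Q = [1, 3] / [2]
  Insert 5 (step 4): P = [1, 5] / [6] / [7];  Q = [1, 3] / [2] / [4]
  Insert 3 (step 5): P = [1, 3] / [5] / [6] / [7];  Q = [1, 3] / [2] / [4] / [5]
  Insert 8 (step 6): P = [1, 3, 8] / [5] / [6] / [7];  Q = [1, 3, 6] / [2] / [4] / [5]
  Insert 2 (step 7): P = [1, 2, 8] / [3] / [5] / [6] / [7];  Q = [1, 3, 6] / [2] / [4] / [5] / [7]
  Insert 4 (step 8): P = [1, 2, 4] / [3, 8] / [5] / [6] / [7];  Q = [1, 3, 6] / [2, 8] / [4] / [5] / [7]
Final shape: (3, 2, 1, 1, 1).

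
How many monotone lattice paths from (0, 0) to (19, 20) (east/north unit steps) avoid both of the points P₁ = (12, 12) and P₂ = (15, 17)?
Number of paths = 37021871110

Inclusion–exclusion. Total paths: C(39, 19) = 68923264410. Through P₁: C(24, 12)·C(15, 7) = 17401243860. Through P₂: C(32, 15)·C(7, 4) = 19800295200. Since P₁ is strictly southwest of P₂, a monotone path through both must visit P₁ then P₂; paths through both = C(24, 12)·C(8, 3)·C(7, 4) = 5300145760. Avoid both = 68923264410 − 17401243860 − 19800295200 + 5300145760 = 37021871110.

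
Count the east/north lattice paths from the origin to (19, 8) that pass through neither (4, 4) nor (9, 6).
Number of paths = 1715445

Inclusion–exclusion. Total paths: C(27, 19) = 2220075. Through P₁: C(8, 4)·C(19, 15) = 271320. Through P₂: C(15, 9)·C(12, 10) = 330330. Since P₁ is strictly southwest of P₂, a monotone path through both must visit P₁ then P₂; paths through both = C(8, 4)·C(7, 5)·C(12, 10) = 97020. Avoid both = 2220075 − 271320 − 330330 + 97020 = 1715445.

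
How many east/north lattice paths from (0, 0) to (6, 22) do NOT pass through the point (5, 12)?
Number of paths = 308672

Total paths from (0, 0) to (6, 22): C(28, 6) = 376740. Paths through (5, 12): (paths (0, 0) → (5, 12)) × (paths (5, 12) → (6, 22)) = C(17, 5) · C(11, 1) = 6188 · 11 = 68068. Avoidance count = 376740 − 68068 = 308672.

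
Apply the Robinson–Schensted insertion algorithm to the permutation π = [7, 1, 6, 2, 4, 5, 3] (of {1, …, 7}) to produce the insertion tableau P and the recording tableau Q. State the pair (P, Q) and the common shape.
P = [1, 2, 3, 5] / [4] / [6] / [7];  Q = [1, 3, 5, 6] / [2] / [4] / [7];  common shape = (4, 1, 1, 1)

Row-insert the values π_1, π_2, … into P one at a time, bumping the leftmost entry strictly greater than the inserted value down to the next row. The recording tableau Q records, in position (i, j), the step at which that cell was added to P.
  Insert 7 (step 1): P = [7];  Q = [1]
  Insert 1 (step 2): P = [1] / [7];  Q = [1] / [2]
  Insert 6 (step 3): P = [1, 6] / [7];  Q = [1, 3] / [2]
  Insert 2 (step 4): P = [1, 2] / [6] / [7];  Q = [1, 3] / [2] / [4]
  Insert 4 (step 5): P = [1, 2, 4] / [6] / [7];  Q = [1, 3, 5] / [2] / [4]
  Insert 5 (step 6): P = [1, 2, 4, 5] / [6] / [7];  Q = [1, 3, 5, 6] / [2] / [4]
  Insert 3 (step 7): P = [1, 2, 3, 5] / [4] / [6] / [7];  Q = [1, 3, 5, 6] / [2] / [4] / [7]
Final shape: (4, 1, 1, 1).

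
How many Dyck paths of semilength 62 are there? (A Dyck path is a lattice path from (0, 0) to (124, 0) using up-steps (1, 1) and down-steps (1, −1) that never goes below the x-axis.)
C_62 = 24139737743045626825711458546273312

These Dyck paths are counted by the Catalan number C_n = (1/(n + 1)) · C(2n, n). For n = 62: C_62 = (1/63) · C(124, 62) = 1520803477811874490019821888415218656/63 = 24139737743045626825711458546273312.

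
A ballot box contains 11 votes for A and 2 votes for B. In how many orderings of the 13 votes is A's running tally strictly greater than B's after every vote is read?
Strict-lead orderings = 54

Total orderings of the 13 votes with 11 for A: C(13, 11) = 78. By the Bertrand ballot formula (Cycle Lemma / reflection principle), the number of orderings in which A is strictly ahead of B throughout is (p − q)/(p + q) · C(p + q, p) = (11 − 2)/(11 + 2) · 78 = 54.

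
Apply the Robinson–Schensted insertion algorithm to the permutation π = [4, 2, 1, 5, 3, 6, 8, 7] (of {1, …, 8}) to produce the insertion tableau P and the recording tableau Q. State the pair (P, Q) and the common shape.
P = [1, 3, 6, 7] / [2, 5, 8] / [4];  Q = [1, 4, 6, 7] / [2, 5, 8] / [3];  common shape = (4, 3, 1)

Row-insert the values π_1, π_2, … into P one at a time, bumping the leftmost entry strictly greater than the inserted value down to the next row. The recording tableau Q records, in position (i, j), the step at which that cell was added to P.
  Insert 4 (step 1): P = [4];  Q = [1]
  Insert 2 (step 2): P = [2] / [4];  Q = [1] / [2]
  Insert 1 (step 3): P = [1] / [2] / [4];  Q = [1] / [2] / [3]
  Insert 5 (step 4): P = [1, 5] / [2] / [4];  Q = [1, 4] / [2] / [3]
  Insert 3 (step 5): P = [1, 3] / [2, 5] / [4];  Q = [1, 4] / [2, 5] / [3]
  Insert 6 (step 6): P = [1, 3, 6] / [2, 5] / [4];  Q = [1, 4, 6] / [2, 5] / [3]
  Insert 8 (step 7): P = [1, 3, 6, 8] / [2, 5] / [4];  Q = [1, 4, 6, 7] / [2, 5] / [3]
  Insert 7 (step 8): P = [1, 3, 6, 7] / [2, 5, 8] / [4];  Q = [1, 4, 6, 7] / [2, 5, 8] / [3]
Final shape: (4, 3, 1).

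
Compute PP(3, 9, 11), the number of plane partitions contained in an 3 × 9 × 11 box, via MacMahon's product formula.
PP(3, 9, 11) = 44648855844320

Evaluate the triple product over i = 1..3, j = 1..9, k = 1..11. The factors are (2/1) · (3/2) · (4/3) · (5/4) · (6/5) · (7/6) · (8/7) · (9/8) · … (297 factors total). The numerators and denominators telescope so the product is an integer; carrying out the multiplication exactly gives PP(3, 9, 11) = 44648855844320.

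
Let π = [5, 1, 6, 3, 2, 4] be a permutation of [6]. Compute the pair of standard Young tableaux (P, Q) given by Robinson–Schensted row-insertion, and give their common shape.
P = [1, 2, 4] / [3, 6] / [5];  Q = [1, 3, 6] / [2, 4] / [5];  common shape = (3, 2, 1)

Row-insert the values π_1, π_2, … into P one at a time, bumping the leftmost entry strictly greater than the inserted value down to the next row. The recording tableau Q records, in position (i, j), the step at which that cell was added to P.
  Insert 5 (step 1): P = [5];  Q = [1]
  Insert 1 (step 2): P = [1] / [5];  Q = [1] / [2]
  Insert 6 (step 3): P = [1, 6] / [5];  Q = [1, 3] / [2]
  Insert 3 (step 4): P = [1, 3] / [5, 6];  Q = [1, 3] / [2, 4]
  Insert 2 (step 5): P = [1, 2] / [3, 6] / [5];  Q = [1, 3] / [2, 4] / [5]
  Insert 4 (step 6): P = [1, 2, 4] / [3, 6] / [5];  Q = [1, 3, 6] / [2, 4] / [5]
Final shape: (3, 2, 1).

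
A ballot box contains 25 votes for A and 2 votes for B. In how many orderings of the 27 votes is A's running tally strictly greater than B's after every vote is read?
Strict-lead orderings = 299

Total orderings of the 27 votes with 25 for A: C(27, 25) = 351. By the Bertrand ballot formula (Cycle Lemma / reflection principle), the number of orderings in which A is strictly ahead of B throughout is (p − q)/(p + q) · C(p + q, p) = (25 − 2)/(25 + 2) · 351 = 299.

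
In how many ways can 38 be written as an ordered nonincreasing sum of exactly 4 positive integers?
p(38, 4 parts) = 411

Partitions of n into exactly k parts are in bijection with partitions of n − k into at most k parts (subtract 1 from each part). So p(38, exactly 4) = p(34, parts ≤ 4). Computing via the recurrence p(m, j) = p(m, j−1) + p(m−j, j) gives 411.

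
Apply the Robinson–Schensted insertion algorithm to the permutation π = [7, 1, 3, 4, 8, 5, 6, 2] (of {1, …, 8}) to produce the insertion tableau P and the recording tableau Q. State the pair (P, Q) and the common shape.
P = [1, 2, 4, 5, 6] / [3, 8] / [7];  Q = [1, 3, 4, 5, 7] / [2, 6] / [8];  common shape = (5, 2, 1)

Row-insert the values π_1, π_2, … into P one at a time, bumping the leftmost entry strictly greater than the inserted value down to the next row. The recording tableau Q records, in position (i, j), the step at which that cell was added to P.
  Insert 7 (step 1): P = [7];  Q = [1]
  Insert 1 (step 2): P = [1] / [7];  Q = [1] / [2]
  Insert 3 (step 3): P = [1, 3] / [7];  Q = [1, 3] / [2]
  Insert 4 (step 4): P = [1, 3, 4] / [7];  Q = [1, 3, 4] / [2]
  Insert 8 (step 5): P = [1, 3, 4, 8] / [7];  Q = [1, 3, 4, 5] / [2]
  Insert 5 (step 6): P = [1, 3, 4, 5] / [7, 8];  Q = [1, 3, 4, 5] / [2, 6]
  Insert 6 (step 7): P = [1, 3, 4, 5, 6] / [7, 8];  Q = [1, 3, 4, 5, 7] / [2, 6]
  Insert 2 (step 8): P = [1, 2, 4, 5, 6] / [3, 8] / [7];  Q = [1, 3, 4, 5, 7] / [2, 6] / [8]
Final shape: (5, 2, 1).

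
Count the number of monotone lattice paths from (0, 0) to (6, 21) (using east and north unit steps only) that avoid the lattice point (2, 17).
Number of paths = 284040

Total paths from (0, 0) to (6, 21): C(27, 6) = 296010. Paths through (2, 17): (paths (0, 0) → (2, 17)) × (paths (2, 17) → (6, 21)) = C(19, 2) · C(8, 4) = 171 · 70 = 11970. Avoidance count = 296010 − 11970 = 284040.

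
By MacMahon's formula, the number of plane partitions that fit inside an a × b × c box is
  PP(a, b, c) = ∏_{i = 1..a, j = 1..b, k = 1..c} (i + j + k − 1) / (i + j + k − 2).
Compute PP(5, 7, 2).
PP(5, 7, 2) = 169884

Evaluate the triple product over i = 1..5, j = 1..7, k = 1..2. The factors are (2/1) · (3/2) · (3/2) · (4/3) · (4/3) · (5/4) · (5/4) · (6/5) · … (70 factors total). The numerators and denominators telescope so the product is an integer; carrying out the multiplication exactly gives PP(5, 7, 2) = 169884.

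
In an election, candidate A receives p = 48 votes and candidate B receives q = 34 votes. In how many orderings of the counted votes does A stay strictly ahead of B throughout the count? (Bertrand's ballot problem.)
Strict-lead orderings = 22144576797577798732350

Total orderings of the 82 votes with 48 for A: C(82, 48) = 129703949814384249718050. By the Bertrand ballot formula (Cycle Lemma / reflection principle), the number of orderings in which A is strictly ahead of B throughout is (p − q)/(p + q) · C(p + q, p) = (48 − 34)/(48 + 34) · 129703949814384249718050 = 22144576797577798732350.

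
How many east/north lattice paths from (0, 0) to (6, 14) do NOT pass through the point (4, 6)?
Number of paths = 29310

Total paths from (0, 0) to (6, 14): C(20, 6) = 38760. Paths through (4, 6): (paths (0, 0) → (4, 6)) × (paths (4, 6) → (6, 14)) = C(10, 4) · C(10, 2) = 210 · 45 = 9450. Avoidance count = 38760 − 9450 = 29310.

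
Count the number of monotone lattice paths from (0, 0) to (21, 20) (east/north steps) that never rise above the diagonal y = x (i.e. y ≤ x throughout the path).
Number of paths = 24466267020

By the reflection principle (André's argument), the number of monotone paths to (21, 20) with n ≤ m that never go above y = x is C(41, 21) − C(41, 22) = 269128937220 − 244662670200 = 24466267020.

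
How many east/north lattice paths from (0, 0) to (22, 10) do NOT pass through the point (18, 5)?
Number of paths = 60272466

Total paths from (0, 0) to (22, 10): C(32, 22) = 64512240. Paths through (18, 5): (paths (0, 0) → (18, 5)) × (paths (18, 5) → (22, 10)) = C(23, 18) · C(9, 4) = 33649 · 126 = 4239774. Avoidance count = 64512240 − 4239774 = 60272466.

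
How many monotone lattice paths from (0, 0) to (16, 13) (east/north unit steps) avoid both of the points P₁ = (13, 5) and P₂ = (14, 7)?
Number of paths = 63914067

Inclusion–exclusion. Total paths: C(29, 16) = 67863915. Through P₁: C(18, 13)·C(11, 3) = 1413720. Through P₂: C(21, 14)·C(8, 2) = 3255840. Since P₁ is strictly southwest of P₂, a monotone path through both must visit P₁ then P₂; paths through both = C(18, 13)·C(3, 1)·C(8, 2) = 719712. Avoid both = 67863915 − 1413720 − 3255840 + 719712 = 63914067.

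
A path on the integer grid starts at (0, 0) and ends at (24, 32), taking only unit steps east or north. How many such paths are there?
Number of paths = 4355031703297275

A monotone lattice path from (0, 0) to (24, 32) consists of 24 east steps and 32 north steps in some order, so it is determined by which 24 of the 56 steps are east. The count is C(56, 24) = 4355031703297275.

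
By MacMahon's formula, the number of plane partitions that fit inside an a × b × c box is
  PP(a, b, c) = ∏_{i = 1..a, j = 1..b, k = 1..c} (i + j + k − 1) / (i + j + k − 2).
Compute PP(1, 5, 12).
PP(1, 5, 12) = 6188

Evaluate the triple product over i = 1..1, j = 1..5, k = 1..12. The factors are (2/1) · (3/2) · (4/3) · (5/4) · (6/5) · (7/6) · (8/7) · (9/8) · … (60 factors total). The numerators and denominators telescope so the product is an integer; carrying out the multiplication exactly gives PP(1, 5, 12) = 6188.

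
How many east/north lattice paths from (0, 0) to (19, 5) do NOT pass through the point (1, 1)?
Number of paths = 27874

Total paths from (0, 0) to (19, 5): C(24, 19) = 42504. Paths through (1, 1): (paths (0, 0) → (1, 1)) × (paths (1, 1) → (19, 5)) = C(2, 1) · C(22, 18) = 2 · 7315 = 14630. Avoidance count = 42504 − 14630 = 27874.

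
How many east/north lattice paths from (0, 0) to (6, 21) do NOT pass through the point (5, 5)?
Number of paths = 291726

Total paths from (0, 0) to (6, 21): C(27, 6) = 296010. Paths through (5, 5): (paths (0, 0) → (5, 5)) × (paths (5, 5) → (6, 21)) = C(10, 5) · C(17, 1) = 252 · 17 = 4284. Avoidance count = 296010 − 4284 = 291726.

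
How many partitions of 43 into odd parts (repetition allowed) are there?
p_odd(43) = 1610

Enumerate partitions using only odd parts via the recurrence o(n, m) = o(n, m−2) + o(n−m, m) over odd m, starting from the largest odd part ≤ n. This gives p_odd(43) = 1610. (Euler's theorem: equals the count of distinct-part partitions.)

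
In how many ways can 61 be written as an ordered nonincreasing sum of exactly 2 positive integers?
p(61, 2 parts) = 30

Partitions of n into exactly k parts are in bijection with partitions of n − k into at most k parts (subtract 1 from each part). So p(61, exactly 2) = p(59, parts ≤ 2). Computing via the recurrence p(m, j) = p(m, j−1) + p(m−j, j) gives 30.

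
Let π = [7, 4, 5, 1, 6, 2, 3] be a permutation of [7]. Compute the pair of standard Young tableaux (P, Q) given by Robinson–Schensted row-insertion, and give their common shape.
P = [1, 2, 3] / [4, 5, 6] / [7];  Q = [1, 3, 5] / [2, 6, 7] / [4];  common shape = (3, 3, 1)

Row-insert the values π_1, π_2, … into P one at a time, bumping the leftmost entry strictly greater than the inserted value down to the next row. The recording tableau Q records, in position (i, j), the step at which that cell was added to P.
  Insert 7 (step 1): P = [7];  Q = [1]
  Insert 4 (step 2): P = [4] / [7];  Q = [1] / [2]
  Insert 5 (step 3): P = [4, 5] / [7];  Q = [1, 3] / [2]
  Insert 1 (step 4): P = [1, 5] / [4] / [7];  Q = [1, 3] / [2] / [4]
  Insert 6 (step 5): P = [1, 5, 6] / [4] / [7];  Q = [1, 3, 5] / [2] / [4]
  Insert 2 (step 6): P = [1, 2, 6] / [4, 5] / [7];  Q = [1, 3, 5] / [2, 6] / [4]
  Insert 3 (step 7): P = [1, 2, 3] / [4, 5, 6] / [7];  Q = [1, 3, 5] / [2, 6, 7] / [4]
Final shape: (3, 3, 1).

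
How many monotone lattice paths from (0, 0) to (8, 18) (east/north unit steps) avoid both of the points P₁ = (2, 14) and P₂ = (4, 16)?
Number of paths = 1475200

Inclusion–exclusion. Total paths: C(26, 8) = 1562275. Through P₁: C(16, 2)·C(10, 6) = 25200. Through P₂: C(20, 4)·C(6, 4) = 72675. Since P₁ is strictly southwest of P₂, a monotone path through both must visit P₁ then P₂; paths through both = C(16, 2)·C(4, 2)·C(6, 4) = 10800. Avoid both = 1562275 − 25200 − 72675 + 10800 = 1475200.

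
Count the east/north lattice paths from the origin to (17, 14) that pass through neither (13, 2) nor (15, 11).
Number of paths = 187787575

Inclusion–exclusion. Total paths: C(31, 17) = 265182525. Through P₁: C(15, 13)·C(16, 4) = 191100. Through P₂: C(26, 15)·C(5, 2) = 77261600. Since P₁ is strictly southwest of P₂, a monotone path through both must visit P₁ then P₂; paths through both = C(15, 13)·C(11, 2)·C(5, 2) = 57750. Avoid both = 265182525 − 191100 − 77261600 + 57750 = 187787575.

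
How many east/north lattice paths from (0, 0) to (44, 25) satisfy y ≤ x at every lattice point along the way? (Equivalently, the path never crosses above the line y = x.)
Number of paths = 1844503362944223072

By the reflection principle (André's argument), the number of monotone paths to (44, 25) with n ≤ m that never go above y = x is C(69, 44) − C(69, 45) = 4150132566624501912 − 2305629203680278840 = 1844503362944223072.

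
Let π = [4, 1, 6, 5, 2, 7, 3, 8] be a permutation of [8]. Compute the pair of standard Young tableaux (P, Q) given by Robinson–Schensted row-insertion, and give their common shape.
P = [1, 2, 3, 8] / [4, 5, 7] / [6];  Q = [1, 3, 6, 8] / [2, 4, 7] / [5];  common shape = (4, 3, 1)

Row-insert the values π_1, π_2, … into P one at a time, bumping the leftmost entry strictly greater than the inserted value down to the next row. The recording tableau Q records, in position (i, j), the step at which that cell was added to P.
  Insert 4 (step 1): P = [4];  Q = [1]
  Insert 1 (step 2): P = [1] / [4];  Q = [1] / [2]
  Insert 6 (step 3): P = [1, 6] / [4];  Q = [1, 3] / [2]
  Insert 5 (step 4): P = [1, 5] / [4, 6];  Q = [1, 3] / [2, 4]
  Insert 2 (step 5): P = [1, 2] / [4, 5] / [6];  Q = [1, 3] / [2, 4] / [5]
  Insert 7 (step 6): P = [1, 2, 7] / [4, 5] / [6];  Q = [1, 3, 6] / [2, 4] / [5]
  Insert 3 (step 7): P = [1, 2, 3] / [4, 5, 7] / [6];  Q = [1, 3, 6] / [2, 4, 7] / [5]
  Insert 8 (step 8): P = [1, 2, 3, 8] / [4, 5, 7] / [6];  Q = [1, 3, 6, 8] / [2, 4, 7] / [5]
Final shape: (4, 3, 1).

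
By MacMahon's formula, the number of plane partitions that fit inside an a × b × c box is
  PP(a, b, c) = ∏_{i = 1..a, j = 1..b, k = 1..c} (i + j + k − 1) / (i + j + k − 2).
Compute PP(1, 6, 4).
PP(1, 6, 4) = 210

Evaluate the triple product over i = 1..1, j = 1..6, k = 1..4. The factors are (2/1) · (3/2) · (4/3) · (5/4) · (3/2) · (4/3) · (5/4) · (6/5) · … (24 factors total). The numerators and denominators telescope so the product is an integer; carrying out the multiplication exactly gives PP(1, 6, 4) = 210.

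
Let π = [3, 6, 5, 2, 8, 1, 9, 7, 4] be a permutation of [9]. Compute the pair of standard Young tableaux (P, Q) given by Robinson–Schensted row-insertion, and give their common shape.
P = [1, 4, 7, 9] / [2, 5] / [3, 8] / [6];  Q = [1, 2, 5, 7] / [3, 8] / [4, 9] / [6];  common shape = (4, 2, 2, 1)

Row-insert the values π_1, π_2, … into P one at a time, bumping the leftmost entry strictly greater than the inserted value down to the next row. The recording tableau Q records, in position (i, j), the step at which that cell was added to P.
  Insert 3 (step 1): P = [3];  Q = [1]
  Insert 6 (step 2): P = [3, 6];  Q = [1, 2]
  Insert 5 (step 3): P = [3, 5] / [6];  Q = [1, 2] / [3]
  Insert 2 (step 4): P = [2, 5] / [3] / [6];  Q = [1, 2] / [3] / [4]
  Insert 8 (step 5): P = [2, 5, 8] / [3] / [6];  Q = [1, 2, 5] / [3] / [4]
  Insert 1 (step 6): P = [1, 5, 8] / [2] / [3] / [6];  Q = [1, 2, 5] / [3] / [4] / [6]
  Insert 9 (step 7): P = [1, 5, 8, 9] / [2] / [3] / [6];  Q = [1, 2, 5, 7] / [3] / [4] / [6]
  Insert 7 (step 8): P = [1, 5, 7, 9] / [2, 8] / [3] / [6];  Q = [1, 2, 5, 7] / [3, 8] / [4] / [6]
  Insert 4 (step 9): P = [1, 4, 7, 9] / [2, 5] / [3, 8] / [6];  Q = [1, 2, 5, 7] / [3, 8] / [4, 9] / [6]
Final shape: (4, 2, 2, 1).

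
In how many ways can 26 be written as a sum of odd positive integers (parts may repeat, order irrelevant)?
p_odd(26) = 165

Enumerate partitions using only odd parts via the recurrence o(n, m) = o(n, m−2) + o(n−m, m) over odd m, starting from the largest odd part ≤ n. This gives p_odd(26) = 165. (Euler's theorem: equals the count of distinct-part partitions.)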